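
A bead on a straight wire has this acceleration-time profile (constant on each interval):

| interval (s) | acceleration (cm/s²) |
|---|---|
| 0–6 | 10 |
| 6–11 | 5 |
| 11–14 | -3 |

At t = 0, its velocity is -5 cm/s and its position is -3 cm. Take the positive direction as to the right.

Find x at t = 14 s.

711 cm

On each constant-a segment, Δv = aΔt and Δx = v₀Δt + ½aΔt²; chain segment to segment.
0–6 s: v starts -5 cm/s; Δx = -5·6 + ½·10·6² = 150 cm; v ends 55 cm/s.
6–11 s: v starts 55 cm/s; Δx = 55·5 + ½·5·5² = 337.5 cm; v ends 80 cm/s.
11–14 s: v starts 80 cm/s; Δx = 80·3 + ½·-3·3² = 226.5 cm; v ends 71 cm/s.
x(14) = -3 + Σ Δx = 711 cm.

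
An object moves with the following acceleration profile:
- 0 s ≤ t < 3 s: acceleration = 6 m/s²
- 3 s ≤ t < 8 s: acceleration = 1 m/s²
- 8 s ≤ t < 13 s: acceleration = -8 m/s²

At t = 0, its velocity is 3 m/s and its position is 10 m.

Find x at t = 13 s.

On each constant-a segment, Δv = aΔt and Δx = v₀Δt + ½aΔt²; chain segment to segment.
0–3 s: v starts 3 m/s; Δx = 3·3 + ½·6·3² = 36 m; v ends 21 m/s.
3–8 s: v starts 21 m/s; Δx = 21·5 + ½·1·5² = 117.5 m; v ends 26 m/s.
8–13 s: v starts 26 m/s; Δx = 26·5 + ½·-8·5² = 30 m; v ends -14 m/s.
x(13) = 10 + Σ Δx = 193.5 m.

193.5 m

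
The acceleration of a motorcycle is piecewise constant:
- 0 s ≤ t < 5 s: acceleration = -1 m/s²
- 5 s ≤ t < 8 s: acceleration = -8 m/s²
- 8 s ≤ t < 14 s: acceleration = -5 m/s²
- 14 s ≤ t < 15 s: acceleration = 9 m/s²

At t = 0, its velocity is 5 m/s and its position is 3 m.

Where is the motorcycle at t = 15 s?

On each constant-a segment, Δv = aΔt and Δx = v₀Δt + ½aΔt²; chain segment to segment.
0–5 s: v starts 5 m/s; Δx = 5·5 + ½·-1·5² = 12.5 m; v ends 0 m/s.
5–8 s: v starts 0 m/s; Δx = 0·3 + ½·-8·3² = -36 m; v ends -24 m/s.
8–14 s: v starts -24 m/s; Δx = -24·6 + ½·-5·6² = -234 m; v ends -54 m/s.
14–15 s: v starts -54 m/s; Δx = -54·1 + ½·9·1² = -49.5 m; v ends -45 m/s.
x(15) = 3 + Σ Δx = -304 m.

-304 m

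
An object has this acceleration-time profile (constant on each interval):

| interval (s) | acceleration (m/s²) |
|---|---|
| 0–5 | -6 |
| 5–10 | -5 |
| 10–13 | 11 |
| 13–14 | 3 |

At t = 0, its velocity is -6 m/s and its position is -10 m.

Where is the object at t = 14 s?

On each constant-a segment, Δv = aΔt and Δx = v₀Δt + ½aΔt²; chain segment to segment.
0–5 s: v starts -6 m/s; Δx = -6·5 + ½·-6·5² = -105 m; v ends -36 m/s.
5–10 s: v starts -36 m/s; Δx = -36·5 + ½·-5·5² = -242.5 m; v ends -61 m/s.
10–13 s: v starts -61 m/s; Δx = -61·3 + ½·11·3² = -133.5 m; v ends -28 m/s.
13–14 s: v starts -28 m/s; Δx = -28·1 + ½·3·1² = -26.5 m; v ends -25 m/s.
x(14) = -10 + Σ Δx = -517.5 m.

-517.5 m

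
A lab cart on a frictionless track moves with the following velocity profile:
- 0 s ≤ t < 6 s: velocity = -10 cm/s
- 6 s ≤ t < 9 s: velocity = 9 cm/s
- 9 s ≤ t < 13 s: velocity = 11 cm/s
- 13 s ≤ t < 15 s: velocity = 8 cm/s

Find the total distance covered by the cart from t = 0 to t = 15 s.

147 cm

Total distance travelled is ∫|v| dt — sum the magnitudes of each area piece.
0–6 s: |-10| × 6 = 60 cm
6–9 s: |9| × 3 = 27 cm
9–13 s: |11| × 4 = 44 cm
13–15 s: |8| × 2 = 16 cm
Total distance = 147 cm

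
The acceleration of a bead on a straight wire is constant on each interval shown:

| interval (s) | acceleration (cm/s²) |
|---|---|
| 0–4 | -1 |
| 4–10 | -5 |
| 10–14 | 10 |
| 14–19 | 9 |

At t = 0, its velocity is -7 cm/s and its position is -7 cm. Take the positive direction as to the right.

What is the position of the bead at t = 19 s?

-175.5 cm

On each constant-a segment, Δv = aΔt and Δx = v₀Δt + ½aΔt²; chain segment to segment.
0–4 s: v starts -7 cm/s; Δx = -7·4 + ½·-1·4² = -36 cm; v ends -11 cm/s.
4–10 s: v starts -11 cm/s; Δx = -11·6 + ½·-5·6² = -156 cm; v ends -41 cm/s.
10–14 s: v starts -41 cm/s; Δx = -41·4 + ½·10·4² = -84 cm; v ends -1 cm/s.
14–19 s: v starts -1 cm/s; Δx = -1·5 + ½·9·5² = 107.5 cm; v ends 44 cm/s.
x(19) = -7 + Σ Δx = -175.5 cm.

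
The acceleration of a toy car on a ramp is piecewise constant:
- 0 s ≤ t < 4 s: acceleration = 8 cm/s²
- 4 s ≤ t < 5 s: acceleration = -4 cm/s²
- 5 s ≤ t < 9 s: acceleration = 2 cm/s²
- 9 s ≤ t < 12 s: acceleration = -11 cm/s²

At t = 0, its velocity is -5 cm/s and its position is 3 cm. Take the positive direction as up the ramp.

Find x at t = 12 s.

On each constant-a segment, Δv = aΔt and Δx = v₀Δt + ½aΔt²; chain segment to segment.
0–4 s: v starts -5 cm/s; Δx = -5·4 + ½·8·4² = 44 cm; v ends 27 cm/s.
4–5 s: v starts 27 cm/s; Δx = 27·1 + ½·-4·1² = 25 cm; v ends 23 cm/s.
5–9 s: v starts 23 cm/s; Δx = 23·4 + ½·2·4² = 108 cm; v ends 31 cm/s.
9–12 s: v starts 31 cm/s; Δx = 31·3 + ½·-11·3² = 43.5 cm; v ends -2 cm/s.
x(12) = 3 + Σ Δx = 223.5 cm.

223.5 cm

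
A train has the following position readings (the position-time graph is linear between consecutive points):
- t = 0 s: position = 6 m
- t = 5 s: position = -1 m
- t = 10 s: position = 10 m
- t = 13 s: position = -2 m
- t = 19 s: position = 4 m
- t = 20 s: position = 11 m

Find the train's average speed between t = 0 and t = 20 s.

2.15 m/s

Average speed = (total path length)/(elapsed time); on a piecewise-linear x-t graph the path length is Σ|Δx|.
0–5 s: |Δx| = |-1 − 6| = 7 m
5–10 s: |Δx| = |10 − -1| = 11 m
10–13 s: |Δx| = |-2 − 10| = 12 m
13–19 s: |Δx| = |4 − -2| = 6 m
19–20 s: |Δx| = |11 − 4| = 7 m
Total path = 43 m; average speed = 43/20 = 2.15 m/s.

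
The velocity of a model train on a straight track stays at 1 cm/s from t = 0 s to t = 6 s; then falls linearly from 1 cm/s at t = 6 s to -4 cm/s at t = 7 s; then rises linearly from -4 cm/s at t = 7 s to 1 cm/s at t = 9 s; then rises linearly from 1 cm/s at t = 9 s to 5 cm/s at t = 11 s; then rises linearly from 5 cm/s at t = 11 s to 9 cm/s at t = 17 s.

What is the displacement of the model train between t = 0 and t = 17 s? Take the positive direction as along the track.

Displacement is the signed area under the v-t curve.
0–6 s: 1 × 6 = 6 cm
6–7 s: ½(1 + -4)(1) = -1.5 cm
7–9 s: ½(-4 + 1)(2) = -3 cm
9–11 s: ½(1 + 5)(2) = 6 cm
11–17 s: ½(5 + 9)(6) = 42 cm
Net displacement = 49.5 cm

49.5 cm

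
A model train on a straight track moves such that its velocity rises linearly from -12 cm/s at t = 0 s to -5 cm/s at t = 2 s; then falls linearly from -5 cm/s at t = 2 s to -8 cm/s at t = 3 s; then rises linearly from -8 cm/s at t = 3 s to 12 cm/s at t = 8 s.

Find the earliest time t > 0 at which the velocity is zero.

t = 5 s

v changes sign on 3–8 s (from -8 to 12); the graph is linear there, so v = 0 at t = 3 + (8)·(8 − 3)/(12 − -8) = 5 s.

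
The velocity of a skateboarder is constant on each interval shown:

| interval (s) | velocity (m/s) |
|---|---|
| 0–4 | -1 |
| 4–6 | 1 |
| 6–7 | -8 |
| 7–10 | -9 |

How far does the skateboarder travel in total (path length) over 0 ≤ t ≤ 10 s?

Distance (not displacement) is the total path length: add the absolute areas under v-t.
0–4 s: |-1| × 4 = 4 m
4–6 s: |1| × 2 = 2 m
6–7 s: |-8| × 1 = 8 m
7–10 s: |-9| × 3 = 27 m
Total distance = 41 m

41 m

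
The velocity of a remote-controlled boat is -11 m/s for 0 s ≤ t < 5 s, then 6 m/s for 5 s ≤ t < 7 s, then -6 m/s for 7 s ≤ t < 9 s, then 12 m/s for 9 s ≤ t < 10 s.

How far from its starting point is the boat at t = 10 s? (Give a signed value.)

Net displacement equals the area under the velocity-time graph (areas below the axis count negative).
0–5 s: -11 × 5 = -55 m
5–7 s: 6 × 2 = 12 m
7–9 s: -6 × 2 = -12 m
9–10 s: 12 × 1 = 12 m
Net displacement = -43 m

-43 m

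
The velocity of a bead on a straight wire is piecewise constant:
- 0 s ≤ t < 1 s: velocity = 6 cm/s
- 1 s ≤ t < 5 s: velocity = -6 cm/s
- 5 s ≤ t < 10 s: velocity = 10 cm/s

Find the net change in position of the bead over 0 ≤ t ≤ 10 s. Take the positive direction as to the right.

32 cm

Displacement is the signed area under the v-t curve.
0–1 s: 6 × 1 = 6 cm
1–5 s: -6 × 4 = -24 cm
5–10 s: 10 × 5 = 50 cm
Net displacement = 32 cm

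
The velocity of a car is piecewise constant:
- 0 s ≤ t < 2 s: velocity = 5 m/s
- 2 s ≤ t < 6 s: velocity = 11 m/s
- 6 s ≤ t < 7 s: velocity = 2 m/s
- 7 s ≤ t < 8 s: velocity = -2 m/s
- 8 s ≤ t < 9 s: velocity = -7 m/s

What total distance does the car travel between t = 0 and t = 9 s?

Distance (not displacement) is the total path length: add the absolute areas under v-t.
0–2 s: |5| × 2 = 10 m
2–6 s: |11| × 4 = 44 m
6–7 s: |2| × 1 = 2 m
7–8 s: |-2| × 1 = 2 m
8–9 s: |-7| × 1 = 7 m
Total distance = 65 m

65 m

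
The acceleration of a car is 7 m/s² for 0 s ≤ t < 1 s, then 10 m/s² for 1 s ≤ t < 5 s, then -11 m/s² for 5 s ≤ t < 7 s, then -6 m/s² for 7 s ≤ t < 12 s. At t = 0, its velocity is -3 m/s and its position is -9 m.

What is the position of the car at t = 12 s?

On each constant-a segment, Δv = aΔt and Δx = v₀Δt + ½aΔt²; chain segment to segment.
0–1 s: v starts -3 m/s; Δx = -3·1 + ½·7·1² = 0.5 m; v ends 4 m/s.
1–5 s: v starts 4 m/s; Δx = 4·4 + ½·10·4² = 96 m; v ends 44 m/s.
5–7 s: v starts 44 m/s; Δx = 44·2 + ½·-11·2² = 66 m; v ends 22 m/s.
7–12 s: v starts 22 m/s; Δx = 22·5 + ½·-6·5² = 35 m; v ends -8 m/s.
x(12) = -9 + Σ Δx = 188.5 m.

188.5 m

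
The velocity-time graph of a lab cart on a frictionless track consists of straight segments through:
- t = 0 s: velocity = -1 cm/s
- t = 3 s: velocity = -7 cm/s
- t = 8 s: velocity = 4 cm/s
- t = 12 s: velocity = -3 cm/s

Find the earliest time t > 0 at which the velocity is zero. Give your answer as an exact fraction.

v changes sign on 3–8 s (from -7 to 4); the graph is linear there, so v = 0 at t = 3 + (7)·(8 − 3)/(4 − -7) = 68/11 s.

t = 68/11 s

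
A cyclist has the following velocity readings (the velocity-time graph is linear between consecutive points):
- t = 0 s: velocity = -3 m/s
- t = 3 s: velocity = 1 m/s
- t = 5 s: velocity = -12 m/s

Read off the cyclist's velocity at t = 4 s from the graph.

On 3–5 s the graph is linear from 1 to -12 m/s: v(4) = 1 + (-12 − 1)·(4 − 3)/(5 − 3) = -5.5 m/s.

-5.5 m/s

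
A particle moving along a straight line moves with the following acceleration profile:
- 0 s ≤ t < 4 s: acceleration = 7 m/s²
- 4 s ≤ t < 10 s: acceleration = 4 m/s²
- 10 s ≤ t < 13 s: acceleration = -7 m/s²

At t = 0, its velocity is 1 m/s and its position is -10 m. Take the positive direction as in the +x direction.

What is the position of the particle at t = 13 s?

423.5 m

On each constant-a segment, Δv = aΔt and Δx = v₀Δt + ½aΔt²; chain segment to segment.
0–4 s: v starts 1 m/s; Δx = 1·4 + ½·7·4² = 60 m; v ends 29 m/s.
4–10 s: v starts 29 m/s; Δx = 29·6 + ½·4·6² = 246 m; v ends 53 m/s.
10–13 s: v starts 53 m/s; Δx = 53·3 + ½·-7·3² = 127.5 m; v ends 32 m/s.
x(13) = -10 + Σ Δx = 423.5 m.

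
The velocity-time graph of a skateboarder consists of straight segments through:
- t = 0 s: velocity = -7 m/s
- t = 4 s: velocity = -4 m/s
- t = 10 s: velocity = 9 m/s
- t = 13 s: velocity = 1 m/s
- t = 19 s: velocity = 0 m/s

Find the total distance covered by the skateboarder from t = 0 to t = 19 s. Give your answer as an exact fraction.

Distance (not displacement) is the total path length: add the absolute areas under v-t.
0–4 s: |½(-7 + -4)(4)| = 22 m
4–10 s: v = 0 at t = 76/13 s; triangle areas 48/13 + 243/13 = 291/13 m
10–13 s: |½(9 + 1)(3)| = 15 m
13–19 s: |½(1 + 0)(6)| = 3 m
Total distance = 811/13 m

811/13 m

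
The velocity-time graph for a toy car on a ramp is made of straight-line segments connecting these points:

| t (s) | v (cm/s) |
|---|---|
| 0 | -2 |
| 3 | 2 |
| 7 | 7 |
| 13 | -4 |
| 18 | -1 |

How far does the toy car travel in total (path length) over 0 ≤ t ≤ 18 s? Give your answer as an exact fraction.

1127/22 cm

Distance (not displacement) is the total path length: add the absolute areas under v-t.
0–3 s: v = 0 at t = 1.5 s; triangle areas 1.5 + 1.5 = 3 cm
3–7 s: |½(2 + 7)(4)| = 18 cm
7–13 s: v = 0 at t = 119/11 s; triangle areas 147/11 + 48/11 = 195/11 cm
13–18 s: |½(-4 + -1)(5)| = 12.5 cm
Total distance = 1127/22 cm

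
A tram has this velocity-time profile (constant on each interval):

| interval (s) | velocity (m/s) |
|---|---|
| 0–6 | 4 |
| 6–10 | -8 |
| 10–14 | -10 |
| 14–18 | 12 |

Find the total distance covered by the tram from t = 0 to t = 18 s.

Distance (not displacement) is the total path length: add the absolute areas under v-t.
0–6 s: |4| × 6 = 24 m
6–10 s: |-8| × 4 = 32 m
10–14 s: |-10| × 4 = 40 m
14–18 s: |12| × 4 = 48 m
Total distance = 144 m

144 m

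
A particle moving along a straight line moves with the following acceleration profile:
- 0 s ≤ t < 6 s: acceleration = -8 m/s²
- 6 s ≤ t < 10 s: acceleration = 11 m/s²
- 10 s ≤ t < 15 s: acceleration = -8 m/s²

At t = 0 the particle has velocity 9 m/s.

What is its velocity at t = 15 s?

Δv equals the area under the a-t graph; then v = v₀ + Δv.
0–6 s: -8 × 6 = -48 m/s
6–10 s: 11 × 4 = 44 m/s
10–15 s: -8 × 5 = -40 m/s
Δv = -44 m/s, so v(15) = 9 + (-44) = -35 m/s.

-35 m/s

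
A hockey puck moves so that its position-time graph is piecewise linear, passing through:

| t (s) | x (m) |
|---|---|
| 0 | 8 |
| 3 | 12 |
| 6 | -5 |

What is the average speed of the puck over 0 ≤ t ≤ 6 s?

3.5 m/s

Average speed = (total path length)/(elapsed time); on a piecewise-linear x-t graph the path length is Σ|Δx|.
0–3 s: |Δx| = |12 − 8| = 4 m
3–6 s: |Δx| = |-5 − 12| = 17 m
Total path = 21 m; average speed = 21/6 = 3.5 m/s.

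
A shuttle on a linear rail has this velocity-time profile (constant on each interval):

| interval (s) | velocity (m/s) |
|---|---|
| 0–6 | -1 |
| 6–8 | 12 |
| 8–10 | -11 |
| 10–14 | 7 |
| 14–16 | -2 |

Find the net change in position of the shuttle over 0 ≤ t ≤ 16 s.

Displacement is the signed area under the v-t curve.
0–6 s: -1 × 6 = -6 m
6–8 s: 12 × 2 = 24 m
8–10 s: -11 × 2 = -22 m
10–14 s: 7 × 4 = 28 m
14–16 s: -2 × 2 = -4 m
Net displacement = 20 m

20 m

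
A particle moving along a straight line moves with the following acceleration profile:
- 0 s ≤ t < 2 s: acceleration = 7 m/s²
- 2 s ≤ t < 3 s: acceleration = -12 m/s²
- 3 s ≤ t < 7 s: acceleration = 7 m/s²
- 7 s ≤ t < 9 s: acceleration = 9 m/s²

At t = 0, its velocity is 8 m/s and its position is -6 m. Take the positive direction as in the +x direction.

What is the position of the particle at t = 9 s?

On each constant-a segment, Δv = aΔt and Δx = v₀Δt + ½aΔt²; chain segment to segment.
0–2 s: v starts 8 m/s; Δx = 8·2 + ½·7·2² = 30 m; v ends 22 m/s.
2–3 s: v starts 22 m/s; Δx = 22·1 + ½·-12·1² = 16 m; v ends 10 m/s.
3–7 s: v starts 10 m/s; Δx = 10·4 + ½·7·4² = 96 m; v ends 38 m/s.
7–9 s: v starts 38 m/s; Δx = 38·2 + ½·9·2² = 94 m; v ends 56 m/s.
x(9) = -6 + Σ Δx = 230 m.

230 m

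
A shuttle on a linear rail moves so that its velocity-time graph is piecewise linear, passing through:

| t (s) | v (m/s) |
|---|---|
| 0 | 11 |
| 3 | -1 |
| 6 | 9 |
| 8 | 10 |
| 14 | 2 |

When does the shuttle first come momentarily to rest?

t = 2.75 s

v changes sign on 0–3 s (from 11 to -1); the graph is linear there, so v = 0 at t = 0 + (-11)·(3 − 0)/(-1 − 11) = 2.75 s.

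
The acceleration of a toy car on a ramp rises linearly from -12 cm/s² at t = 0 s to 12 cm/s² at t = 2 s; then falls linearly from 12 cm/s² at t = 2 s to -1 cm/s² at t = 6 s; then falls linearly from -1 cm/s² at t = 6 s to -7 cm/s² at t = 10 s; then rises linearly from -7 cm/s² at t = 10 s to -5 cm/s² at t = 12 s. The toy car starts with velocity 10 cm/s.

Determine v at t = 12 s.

Δv equals the area under the a-t graph; then v = v₀ + Δv.
0–2 s: ½(-12 + 12)(2) = 0 cm/s
2–6 s: ½(12 + -1)(4) = 22 cm/s
6–10 s: ½(-1 + -7)(4) = -16 cm/s
10–12 s: ½(-7 + -5)(2) = -12 cm/s
Δv = -6 cm/s, so v(12) = 10 + (-6) = 4 cm/s.

4 cm/s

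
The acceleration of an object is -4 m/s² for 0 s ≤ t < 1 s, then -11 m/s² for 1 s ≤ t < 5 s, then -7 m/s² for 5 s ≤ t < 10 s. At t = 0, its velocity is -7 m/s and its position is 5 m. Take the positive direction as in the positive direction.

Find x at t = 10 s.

-498.5 m

On each constant-a segment, Δv = aΔt and Δx = v₀Δt + ½aΔt²; chain segment to segment.
0–1 s: v starts -7 m/s; Δx = -7·1 + ½·-4·1² = -9 m; v ends -11 m/s.
1–5 s: v starts -11 m/s; Δx = -11·4 + ½·-11·4² = -132 m; v ends -55 m/s.
5–10 s: v starts -55 m/s; Δx = -55·5 + ½·-7·5² = -362.5 m; v ends -90 m/s.
x(10) = 5 + Σ Δx = -498.5 m.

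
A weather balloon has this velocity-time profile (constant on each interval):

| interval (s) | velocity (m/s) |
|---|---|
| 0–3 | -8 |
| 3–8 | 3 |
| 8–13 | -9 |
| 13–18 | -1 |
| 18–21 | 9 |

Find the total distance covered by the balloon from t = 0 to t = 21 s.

Total distance travelled is ∫|v| dt — sum the magnitudes of each area piece.
0–3 s: |-8| × 3 = 24 m
3–8 s: |3| × 5 = 15 m
8–13 s: |-9| × 5 = 45 m
13–18 s: |-1| × 5 = 5 m
18–21 s: |9| × 3 = 27 m
Total distance = 116 m

116 m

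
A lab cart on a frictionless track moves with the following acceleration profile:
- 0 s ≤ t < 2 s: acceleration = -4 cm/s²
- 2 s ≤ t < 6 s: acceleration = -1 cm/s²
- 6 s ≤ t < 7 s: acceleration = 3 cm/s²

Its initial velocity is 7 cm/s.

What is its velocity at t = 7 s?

Δv equals the area under the a-t graph; then v = v₀ + Δv.
0–2 s: -4 × 2 = -8 cm/s
2–6 s: -1 × 4 = -4 cm/s
6–7 s: 3 × 1 = 3 cm/s
Δv = -9 cm/s, so v(7) = 7 + (-9) = -2 cm/s.

-2 cm/s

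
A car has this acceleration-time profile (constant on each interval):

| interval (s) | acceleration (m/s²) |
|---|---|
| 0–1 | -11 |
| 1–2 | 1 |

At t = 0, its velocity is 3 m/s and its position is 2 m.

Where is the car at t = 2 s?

-8 m

On each constant-a segment, Δv = aΔt and Δx = v₀Δt + ½aΔt²; chain segment to segment.
0–1 s: v starts 3 m/s; Δx = 3·1 + ½·-11·1² = -2.5 m; v ends -8 m/s.
1–2 s: v starts -8 m/s; Δx = -8·1 + ½·1·1² = -7.5 m; v ends -7 m/s.
x(2) = 2 + Σ Δx = -8 m.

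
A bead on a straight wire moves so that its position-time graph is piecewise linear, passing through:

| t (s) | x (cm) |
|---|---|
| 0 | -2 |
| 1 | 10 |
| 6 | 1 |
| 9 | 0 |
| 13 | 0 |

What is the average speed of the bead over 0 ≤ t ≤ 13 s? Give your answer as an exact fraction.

22/13 cm/s

Average speed = (total path length)/(elapsed time); on a piecewise-linear x-t graph the path length is Σ|Δx|.
0–1 s: |Δx| = |10 − -2| = 12 cm
1–6 s: |Δx| = |1 − 10| = 9 cm
6–9 s: |Δx| = |0 − 1| = 1 cm
9–13 s: |Δx| = |0 − 0| = 0 cm
Total path = 22 cm; average speed = 22/13 = 22/13 cm/s.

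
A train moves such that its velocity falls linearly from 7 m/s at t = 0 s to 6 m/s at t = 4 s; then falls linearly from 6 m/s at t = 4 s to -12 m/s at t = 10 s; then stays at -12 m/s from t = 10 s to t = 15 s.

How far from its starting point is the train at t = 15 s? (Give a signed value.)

-52 m

Net displacement equals the area under the velocity-time graph (areas below the axis count negative).
0–4 s: ½(7 + 6)(4) = 26 m
4–10 s: ½(6 + -12)(6) = -18 m
10–15 s: -12 × 5 = -60 m
Net displacement = -52 m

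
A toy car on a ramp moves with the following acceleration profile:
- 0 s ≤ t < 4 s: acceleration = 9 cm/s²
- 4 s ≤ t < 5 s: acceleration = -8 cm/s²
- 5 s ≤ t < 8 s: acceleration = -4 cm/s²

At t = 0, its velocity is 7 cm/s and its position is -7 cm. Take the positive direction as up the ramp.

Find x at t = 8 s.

219 cm

On each constant-a segment, Δv = aΔt and Δx = v₀Δt + ½aΔt²; chain segment to segment.
0–4 s: v starts 7 cm/s; Δx = 7·4 + ½·9·4² = 100 cm; v ends 43 cm/s.
4–5 s: v starts 43 cm/s; Δx = 43·1 + ½·-8·1² = 39 cm; v ends 35 cm/s.
5–8 s: v starts 35 cm/s; Δx = 35·3 + ½·-4·3² = 87 cm; v ends 23 cm/s.
x(8) = -7 + Σ Δx = 219 cm.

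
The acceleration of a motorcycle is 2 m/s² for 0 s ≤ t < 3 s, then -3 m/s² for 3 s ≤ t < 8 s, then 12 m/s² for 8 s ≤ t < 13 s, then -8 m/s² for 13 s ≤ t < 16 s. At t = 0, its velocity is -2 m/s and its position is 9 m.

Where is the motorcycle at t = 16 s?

200.5 m

On each constant-a segment, Δv = aΔt and Δx = v₀Δt + ½aΔt²; chain segment to segment.
0–3 s: v starts -2 m/s; Δx = -2·3 + ½·2·3² = 3 m; v ends 4 m/s.
3–8 s: v starts 4 m/s; Δx = 4·5 + ½·-3·5² = -17.5 m; v ends -11 m/s.
8–13 s: v starts -11 m/s; Δx = -11·5 + ½·12·5² = 95 m; v ends 49 m/s.
13–16 s: v starts 49 m/s; Δx = 49·3 + ½·-8·3² = 111 m; v ends 25 m/s.
x(16) = 9 + Σ Δx = 200.5 m.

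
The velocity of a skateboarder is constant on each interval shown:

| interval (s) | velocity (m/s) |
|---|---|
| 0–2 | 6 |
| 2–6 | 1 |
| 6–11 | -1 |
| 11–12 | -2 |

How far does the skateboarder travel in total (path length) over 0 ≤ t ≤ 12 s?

Total distance travelled is ∫|v| dt — sum the magnitudes of each area piece.
0–2 s: |6| × 2 = 12 m
2–6 s: |1| × 4 = 4 m
6–11 s: |-1| × 5 = 5 m
11–12 s: |-2| × 1 = 2 m
Total distance = 23 m

23 m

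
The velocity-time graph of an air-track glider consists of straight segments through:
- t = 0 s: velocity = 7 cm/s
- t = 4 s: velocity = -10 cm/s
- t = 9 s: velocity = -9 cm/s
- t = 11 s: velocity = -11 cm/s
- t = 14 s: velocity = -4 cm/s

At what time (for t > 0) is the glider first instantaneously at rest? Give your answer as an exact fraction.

t = 28/17 s

v changes sign on 0–4 s (from 7 to -10); the graph is linear there, so v = 0 at t = 0 + (-7)·(4 − 0)/(-10 − 7) = 28/17 s.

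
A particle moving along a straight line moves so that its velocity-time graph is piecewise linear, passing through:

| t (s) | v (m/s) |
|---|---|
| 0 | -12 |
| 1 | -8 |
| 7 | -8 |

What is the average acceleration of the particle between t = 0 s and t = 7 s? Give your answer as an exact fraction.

4/7 m/s²

Average acceleration = Δv/Δt = (-8 − -12)/(7 − 0) = 4/7 m/s².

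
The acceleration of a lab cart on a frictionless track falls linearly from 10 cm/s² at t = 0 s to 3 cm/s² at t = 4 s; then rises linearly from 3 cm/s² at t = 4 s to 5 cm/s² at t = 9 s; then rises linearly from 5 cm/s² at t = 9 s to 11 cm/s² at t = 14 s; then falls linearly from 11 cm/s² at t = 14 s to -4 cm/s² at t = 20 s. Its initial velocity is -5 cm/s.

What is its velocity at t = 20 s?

Δv equals the area under the a-t graph; then v = v₀ + Δv.
0–4 s: ½(10 + 3)(4) = 26 cm/s
4–9 s: ½(3 + 5)(5) = 20 cm/s
9–14 s: ½(5 + 11)(5) = 40 cm/s
14–20 s: ½(11 + -4)(6) = 21 cm/s
Δv = 107 cm/s, so v(20) = -5 + (107) = 102 cm/s.

102 cm/s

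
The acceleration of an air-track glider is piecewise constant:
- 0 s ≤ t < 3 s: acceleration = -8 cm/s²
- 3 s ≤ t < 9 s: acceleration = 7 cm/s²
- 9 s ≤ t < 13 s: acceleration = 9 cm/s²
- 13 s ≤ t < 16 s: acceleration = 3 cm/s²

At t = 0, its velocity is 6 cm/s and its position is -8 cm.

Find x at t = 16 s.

353.5 cm

On each constant-a segment, Δv = aΔt and Δx = v₀Δt + ½aΔt²; chain segment to segment.
0–3 s: v starts 6 cm/s; Δx = 6·3 + ½·-8·3² = -18 cm; v ends -18 cm/s.
3–9 s: v starts -18 cm/s; Δx = -18·6 + ½·7·6² = 18 cm; v ends 24 cm/s.
9–13 s: v starts 24 cm/s; Δx = 24·4 + ½·9·4² = 168 cm; v ends 60 cm/s.
13–16 s: v starts 60 cm/s; Δx = 60·3 + ½·3·3² = 193.5 cm; v ends 69 cm/s.
x(16) = -8 + Σ Δx = 353.5 cm.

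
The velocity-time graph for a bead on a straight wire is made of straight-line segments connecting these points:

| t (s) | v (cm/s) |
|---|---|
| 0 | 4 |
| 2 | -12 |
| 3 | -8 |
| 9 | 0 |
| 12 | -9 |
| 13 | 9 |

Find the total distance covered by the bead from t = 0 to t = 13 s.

62 cm

Total distance travelled is ∫|v| dt — sum the magnitudes of each area piece.
0–2 s: v = 0 at t = 0.5 s; triangle areas 1 + 9 = 10 cm
2–3 s: |½(-12 + -8)(1)| = 10 cm
3–9 s: |½(-8 + 0)(6)| = 24 cm
9–12 s: |½(0 + -9)(3)| = 13.5 cm
12–13 s: v = 0 at t = 12.5 s; triangle areas 2.25 + 2.25 = 4.5 cm
Total distance = 62 cm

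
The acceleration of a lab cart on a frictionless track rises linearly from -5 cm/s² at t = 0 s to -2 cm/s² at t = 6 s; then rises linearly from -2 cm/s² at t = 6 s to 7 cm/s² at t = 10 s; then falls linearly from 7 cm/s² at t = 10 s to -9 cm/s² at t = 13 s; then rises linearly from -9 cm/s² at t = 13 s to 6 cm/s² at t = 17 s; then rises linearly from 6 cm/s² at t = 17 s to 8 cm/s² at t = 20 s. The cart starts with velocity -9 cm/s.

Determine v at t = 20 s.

-8 cm/s

Δv equals the area under the a-t graph; then v = v₀ + Δv.
0–6 s: ½(-5 + -2)(6) = -21 cm/s
6–10 s: ½(-2 + 7)(4) = 10 cm/s
10–13 s: ½(7 + -9)(3) = -3 cm/s
13–17 s: ½(-9 + 6)(4) = -6 cm/s
17–20 s: ½(6 + 8)(3) = 21 cm/s
Δv = 1 cm/s, so v(20) = -9 + (1) = -8 cm/s.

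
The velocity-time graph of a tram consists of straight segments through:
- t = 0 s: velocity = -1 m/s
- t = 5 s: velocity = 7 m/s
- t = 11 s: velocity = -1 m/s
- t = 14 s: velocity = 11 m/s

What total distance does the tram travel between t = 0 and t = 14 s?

49.625 m

Total distance travelled is ∫|v| dt — sum the magnitudes of each area piece.
0–5 s: v = 0 at t = 0.625 s; triangle areas 0.3125 + 15.3125 = 15.625 m
5–11 s: v = 0 at t = 10.25 s; triangle areas 18.375 + 0.375 = 18.75 m
11–14 s: v = 0 at t = 11.25 s; triangle areas 0.125 + 15.125 = 15.25 m
Total distance = 49.625 m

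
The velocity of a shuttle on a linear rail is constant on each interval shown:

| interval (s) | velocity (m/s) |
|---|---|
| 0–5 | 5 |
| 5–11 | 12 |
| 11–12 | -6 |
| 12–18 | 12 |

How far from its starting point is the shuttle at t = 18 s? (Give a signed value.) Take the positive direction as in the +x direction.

163 m

Net displacement equals the area under the velocity-time graph (areas below the axis count negative).
0–5 s: 5 × 5 = 25 m
5–11 s: 12 × 6 = 72 m
11–12 s: -6 × 1 = -6 m
12–18 s: 12 × 6 = 72 m
Net displacement = 163 m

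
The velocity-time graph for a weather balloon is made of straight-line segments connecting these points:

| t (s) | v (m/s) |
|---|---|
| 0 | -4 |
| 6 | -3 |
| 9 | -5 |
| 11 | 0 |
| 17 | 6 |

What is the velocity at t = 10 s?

-2.5 m/s

On 9–11 s the graph is linear from -5 to 0 m/s: v(10) = -5 + (0 − -5)·(10 − 9)/(11 − 9) = -2.5 m/s.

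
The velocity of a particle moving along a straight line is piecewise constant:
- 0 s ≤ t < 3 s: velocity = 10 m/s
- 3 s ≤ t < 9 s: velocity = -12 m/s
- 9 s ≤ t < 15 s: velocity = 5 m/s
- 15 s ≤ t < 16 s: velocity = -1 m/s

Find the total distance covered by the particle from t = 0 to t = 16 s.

Distance (not displacement) is the total path length: add the absolute areas under v-t.
0–3 s: |10| × 3 = 30 m
3–9 s: |-12| × 6 = 72 m
9–15 s: |5| × 6 = 30 m
15–16 s: |-1| × 1 = 1 m
Total distance = 133 m

133 m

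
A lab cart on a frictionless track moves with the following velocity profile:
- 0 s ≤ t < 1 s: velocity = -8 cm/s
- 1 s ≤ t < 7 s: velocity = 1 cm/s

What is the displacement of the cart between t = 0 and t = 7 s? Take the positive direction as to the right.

Net displacement equals the area under the velocity-time graph (areas below the axis count negative).
0–1 s: -8 × 1 = -8 cm
1–7 s: 1 × 6 = 6 cm
Net displacement = -2 cm

-2 cm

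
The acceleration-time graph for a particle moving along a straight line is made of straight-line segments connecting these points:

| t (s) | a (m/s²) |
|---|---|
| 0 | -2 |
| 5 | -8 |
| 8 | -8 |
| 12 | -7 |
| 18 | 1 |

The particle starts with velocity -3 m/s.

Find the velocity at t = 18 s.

Δv equals the area under the a-t graph; then v = v₀ + Δv.
0–5 s: ½(-2 + -8)(5) = -25 m/s
5–8 s: -8 × 3 = -24 m/s
8–12 s: ½(-8 + -7)(4) = -30 m/s
12–18 s: ½(-7 + 1)(6) = -18 m/s
Δv = -97 m/s, so v(18) = -3 + (-97) = -100 m/s.

-100 m/s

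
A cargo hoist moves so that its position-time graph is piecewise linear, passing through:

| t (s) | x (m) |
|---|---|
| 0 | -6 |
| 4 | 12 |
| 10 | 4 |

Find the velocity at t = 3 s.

4.5 m/s

Velocity is the slope of the x-t graph on 0–4 s: (12 − -6)/(4 − 0) = 4.5 m/s.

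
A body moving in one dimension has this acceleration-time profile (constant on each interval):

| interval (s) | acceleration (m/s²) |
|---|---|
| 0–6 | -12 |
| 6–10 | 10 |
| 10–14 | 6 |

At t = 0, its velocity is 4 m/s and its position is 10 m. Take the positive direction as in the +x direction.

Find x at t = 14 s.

On each constant-a segment, Δv = aΔt and Δx = v₀Δt + ½aΔt²; chain segment to segment.
0–6 s: v starts 4 m/s; Δx = 4·6 + ½·-12·6² = -192 m; v ends -68 m/s.
6–10 s: v starts -68 m/s; Δx = -68·4 + ½·10·4² = -192 m; v ends -28 m/s.
10–14 s: v starts -28 m/s; Δx = -28·4 + ½·6·4² = -64 m; v ends -4 m/s.
x(14) = 10 + Σ Δx = -438 m.

-438 m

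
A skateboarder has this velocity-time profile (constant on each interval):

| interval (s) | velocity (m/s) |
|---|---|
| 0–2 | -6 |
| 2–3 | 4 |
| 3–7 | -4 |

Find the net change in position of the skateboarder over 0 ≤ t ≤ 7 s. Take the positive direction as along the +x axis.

-24 m

Net displacement equals the area under the velocity-time graph (areas below the axis count negative).
0–2 s: -6 × 2 = -12 m
2–3 s: 4 × 1 = 4 m
3–7 s: -4 × 4 = -16 m
Net displacement = -24 m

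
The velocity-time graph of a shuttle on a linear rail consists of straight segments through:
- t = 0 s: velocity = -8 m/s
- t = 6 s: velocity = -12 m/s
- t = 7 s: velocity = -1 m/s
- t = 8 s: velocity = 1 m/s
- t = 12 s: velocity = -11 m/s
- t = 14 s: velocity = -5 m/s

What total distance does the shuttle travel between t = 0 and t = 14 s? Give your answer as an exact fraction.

Distance (not displacement) is the total path length: add the absolute areas under v-t.
0–6 s: |½(-8 + -12)(6)| = 60 m
6–7 s: |½(-12 + -1)(1)| = 6.5 m
7–8 s: v = 0 at t = 7.5 s; triangle areas 0.25 + 0.25 = 0.5 m
8–12 s: v = 0 at t = 25/3 s; triangle areas 1/6 + 121/6 = 61/3 m
12–14 s: |½(-11 + -5)(2)| = 16 m
Total distance = 310/3 m

310/3 m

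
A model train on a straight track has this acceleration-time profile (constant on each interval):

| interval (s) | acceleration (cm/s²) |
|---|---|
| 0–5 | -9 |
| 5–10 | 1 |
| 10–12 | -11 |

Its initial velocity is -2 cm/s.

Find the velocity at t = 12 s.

Δv equals the area under the a-t graph; then v = v₀ + Δv.
0–5 s: -9 × 5 = -45 cm/s
5–10 s: 1 × 5 = 5 cm/s
10–12 s: -11 × 2 = -22 cm/s
Δv = -62 cm/s, so v(12) = -2 + (-62) = -64 cm/s.

-64 cm/s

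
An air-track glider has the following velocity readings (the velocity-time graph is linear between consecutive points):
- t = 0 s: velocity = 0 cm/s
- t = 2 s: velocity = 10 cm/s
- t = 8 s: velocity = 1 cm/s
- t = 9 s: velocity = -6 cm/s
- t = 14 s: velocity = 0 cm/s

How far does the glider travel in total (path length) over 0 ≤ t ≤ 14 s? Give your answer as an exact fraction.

849/14 cm

Total distance travelled is ∫|v| dt — sum the magnitudes of each area piece.
0–2 s: |½(0 + 10)(2)| = 10 cm
2–8 s: |½(10 + 1)(6)| = 33 cm
8–9 s: v = 0 at t = 57/7 s; triangle areas 1/14 + 18/7 = 37/14 cm
9–14 s: |½(-6 + 0)(5)| = 15 cm
Total distance = 849/14 cm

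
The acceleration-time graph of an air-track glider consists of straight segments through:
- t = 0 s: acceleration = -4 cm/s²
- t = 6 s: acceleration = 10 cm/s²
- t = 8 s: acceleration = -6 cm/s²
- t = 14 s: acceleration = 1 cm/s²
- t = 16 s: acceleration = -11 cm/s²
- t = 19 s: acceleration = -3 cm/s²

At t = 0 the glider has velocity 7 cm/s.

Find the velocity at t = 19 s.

-17 cm/s

Δv equals the area under the a-t graph; then v = v₀ + Δv.
0–6 s: ½(-4 + 10)(6) = 18 cm/s
6–8 s: ½(10 + -6)(2) = 4 cm/s
8–14 s: ½(-6 + 1)(6) = -15 cm/s
14–16 s: ½(1 + -11)(2) = -10 cm/s
16–19 s: ½(-11 + -3)(3) = -21 cm/s
Δv = -24 cm/s, so v(19) = 7 + (-24) = -17 cm/s.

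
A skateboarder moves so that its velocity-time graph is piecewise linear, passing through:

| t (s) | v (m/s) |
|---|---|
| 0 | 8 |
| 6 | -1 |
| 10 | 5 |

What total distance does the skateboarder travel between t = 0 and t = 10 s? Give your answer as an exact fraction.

Total distance travelled is ∫|v| dt — sum the magnitudes of each area piece.
0–6 s: v = 0 at t = 16/3 s; triangle areas 64/3 + 1/3 = 65/3 m
6–10 s: v = 0 at t = 20/3 s; triangle areas 1/3 + 25/3 = 26/3 m
Total distance = 91/3 m

91/3 m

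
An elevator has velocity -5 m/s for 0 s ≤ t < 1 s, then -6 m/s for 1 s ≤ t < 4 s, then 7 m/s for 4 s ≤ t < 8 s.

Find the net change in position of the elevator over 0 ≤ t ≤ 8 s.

Net displacement equals the area under the velocity-time graph (areas below the axis count negative).
0–1 s: -5 × 1 = -5 m
1–4 s: -6 × 3 = -18 m
4–8 s: 7 × 4 = 28 m
Net displacement = 5 m

5 m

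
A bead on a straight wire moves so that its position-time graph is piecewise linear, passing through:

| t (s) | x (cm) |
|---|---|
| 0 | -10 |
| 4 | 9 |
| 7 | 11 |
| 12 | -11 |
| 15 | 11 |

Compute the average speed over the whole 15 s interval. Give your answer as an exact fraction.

Average speed = (total path length)/(elapsed time); on a piecewise-linear x-t graph the path length is Σ|Δx|.
0–4 s: |Δx| = |9 − -10| = 19 cm
4–7 s: |Δx| = |11 − 9| = 2 cm
7–12 s: |Δx| = |-11 − 11| = 22 cm
12–15 s: |Δx| = |11 − -11| = 22 cm
Total path = 65 cm; average speed = 65/15 = 13/3 cm/s.

13/3 cm/s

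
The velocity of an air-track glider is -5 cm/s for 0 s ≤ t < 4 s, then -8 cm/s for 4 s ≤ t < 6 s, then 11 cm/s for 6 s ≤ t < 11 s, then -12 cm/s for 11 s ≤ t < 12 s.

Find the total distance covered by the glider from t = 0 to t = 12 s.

103 cm

Total distance travelled is ∫|v| dt — sum the magnitudes of each area piece.
0–4 s: |-5| × 4 = 20 cm
4–6 s: |-8| × 2 = 16 cm
6–11 s: |11| × 5 = 55 cm
11–12 s: |-12| × 1 = 12 cm
Total distance = 103 cm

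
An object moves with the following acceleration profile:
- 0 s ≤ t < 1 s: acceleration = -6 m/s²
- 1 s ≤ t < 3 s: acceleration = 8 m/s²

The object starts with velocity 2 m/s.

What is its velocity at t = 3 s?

12 m/s

Δv equals the area under the a-t graph; then v = v₀ + Δv.
0–1 s: -6 × 1 = -6 m/s
1–3 s: 8 × 2 = 16 m/s
Δv = 10 m/s, so v(3) = 2 + (10) = 12 m/s.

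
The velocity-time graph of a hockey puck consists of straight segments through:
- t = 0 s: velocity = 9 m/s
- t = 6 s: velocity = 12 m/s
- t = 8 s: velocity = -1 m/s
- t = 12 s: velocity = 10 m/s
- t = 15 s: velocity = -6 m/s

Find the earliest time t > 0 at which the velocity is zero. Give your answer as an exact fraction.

t = 102/13 s

v changes sign on 6–8 s (from 12 to -1); the graph is linear there, so v = 0 at t = 6 + (-12)·(8 − 6)/(-1 − 12) = 102/13 s.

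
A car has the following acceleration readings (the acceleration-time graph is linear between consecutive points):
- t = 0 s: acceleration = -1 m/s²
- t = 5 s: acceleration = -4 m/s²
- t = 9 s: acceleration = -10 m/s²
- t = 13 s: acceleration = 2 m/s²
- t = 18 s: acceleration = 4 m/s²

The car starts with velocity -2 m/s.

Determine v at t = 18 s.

Δv equals the area under the a-t graph; then v = v₀ + Δv.
0–5 s: ½(-1 + -4)(5) = -12.5 m/s
5–9 s: ½(-4 + -10)(4) = -28 m/s
9–13 s: ½(-10 + 2)(4) = -16 m/s
13–18 s: ½(2 + 4)(5) = 15 m/s
Δv = -41.5 m/s, so v(18) = -2 + (-41.5) = -43.5 m/s.

-43.5 m/s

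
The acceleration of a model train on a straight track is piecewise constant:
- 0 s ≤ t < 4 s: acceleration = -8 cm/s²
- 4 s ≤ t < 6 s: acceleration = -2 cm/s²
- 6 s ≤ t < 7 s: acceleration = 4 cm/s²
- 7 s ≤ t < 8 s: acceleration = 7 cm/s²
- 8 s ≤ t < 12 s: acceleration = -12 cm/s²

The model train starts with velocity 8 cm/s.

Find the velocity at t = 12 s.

-65 cm/s

Δv equals the area under the a-t graph; then v = v₀ + Δv.
0–4 s: -8 × 4 = -32 cm/s
4–6 s: -2 × 2 = -4 cm/s
6–7 s: 4 × 1 = 4 cm/s
7–8 s: 7 × 1 = 7 cm/s
8–12 s: -12 × 4 = -48 cm/s
Δv = -73 cm/s, so v(12) = 8 + (-73) = -65 cm/s.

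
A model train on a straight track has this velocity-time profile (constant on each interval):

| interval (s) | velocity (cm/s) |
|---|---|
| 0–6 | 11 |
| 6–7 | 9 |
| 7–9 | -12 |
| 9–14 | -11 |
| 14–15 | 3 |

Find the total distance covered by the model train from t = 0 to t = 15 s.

157 cm

Total distance travelled is ∫|v| dt — sum the magnitudes of each area piece.
0–6 s: |11| × 6 = 66 cm
6–7 s: |9| × 1 = 9 cm
7–9 s: |-12| × 2 = 24 cm
9–14 s: |-11| × 5 = 55 cm
14–15 s: |3| × 1 = 3 cm
Total distance = 157 cm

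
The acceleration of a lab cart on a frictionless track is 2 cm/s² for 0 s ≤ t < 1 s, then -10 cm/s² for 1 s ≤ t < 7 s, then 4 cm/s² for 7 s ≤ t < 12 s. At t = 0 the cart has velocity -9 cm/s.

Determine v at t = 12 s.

Δv equals the area under the a-t graph; then v = v₀ + Δv.
0–1 s: 2 × 1 = 2 cm/s
1–7 s: -10 × 6 = -60 cm/s
7–12 s: 4 × 5 = 20 cm/s
Δv = -38 cm/s, so v(12) = -9 + (-38) = -47 cm/s.

-47 cm/s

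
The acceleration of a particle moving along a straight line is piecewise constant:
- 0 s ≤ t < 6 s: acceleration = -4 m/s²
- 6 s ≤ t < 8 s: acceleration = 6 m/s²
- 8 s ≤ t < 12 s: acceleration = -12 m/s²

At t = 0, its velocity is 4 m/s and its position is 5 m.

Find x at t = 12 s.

-199 m

On each constant-a segment, Δv = aΔt and Δx = v₀Δt + ½aΔt²; chain segment to segment.
0–6 s: v starts 4 m/s; Δx = 4·6 + ½·-4·6² = -48 m; v ends -20 m/s.
6–8 s: v starts -20 m/s; Δx = -20·2 + ½·6·2² = -28 m; v ends -8 m/s.
8–12 s: v starts -8 m/s; Δx = -8·4 + ½·-12·4² = -128 m; v ends -56 m/s.
x(12) = 5 + Σ Δx = -199 m.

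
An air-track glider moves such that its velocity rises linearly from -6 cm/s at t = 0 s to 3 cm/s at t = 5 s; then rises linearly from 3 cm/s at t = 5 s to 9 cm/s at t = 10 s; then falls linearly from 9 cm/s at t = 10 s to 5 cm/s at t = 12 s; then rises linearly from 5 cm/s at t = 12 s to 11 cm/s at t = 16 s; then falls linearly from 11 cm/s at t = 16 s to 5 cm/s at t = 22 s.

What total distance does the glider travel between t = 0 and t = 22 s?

136.5 cm

Distance (not displacement) is the total path length: add the absolute areas under v-t.
0–5 s: v = 0 at t = 10/3 s; triangle areas 10 + 2.5 = 12.5 cm
5–10 s: |½(3 + 9)(5)| = 30 cm
10–12 s: |½(9 + 5)(2)| = 14 cm
12–16 s: |½(5 + 11)(4)| = 32 cm
16–22 s: |½(11 + 5)(6)| = 48 cm
Total distance = 136.5 cm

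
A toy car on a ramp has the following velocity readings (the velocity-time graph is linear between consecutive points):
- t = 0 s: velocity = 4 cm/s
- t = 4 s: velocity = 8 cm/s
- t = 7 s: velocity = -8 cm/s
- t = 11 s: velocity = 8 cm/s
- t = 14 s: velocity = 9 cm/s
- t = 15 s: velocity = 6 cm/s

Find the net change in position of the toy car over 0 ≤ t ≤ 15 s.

Net displacement equals the area under the velocity-time graph (areas below the axis count negative).
0–4 s: ½(4 + 8)(4) = 24 cm
4–7 s: ½(8 + -8)(3) = 0 cm
7–11 s: ½(-8 + 8)(4) = 0 cm
11–14 s: ½(8 + 9)(3) = 25.5 cm
14–15 s: ½(9 + 6)(1) = 7.5 cm
Net displacement = 57 cm

57 cm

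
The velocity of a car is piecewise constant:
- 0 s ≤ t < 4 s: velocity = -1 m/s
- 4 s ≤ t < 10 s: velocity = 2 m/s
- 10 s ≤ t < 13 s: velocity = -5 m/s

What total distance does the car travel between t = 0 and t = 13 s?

31 m

Distance (not displacement) is the total path length: add the absolute areas under v-t.
0–4 s: |-1| × 4 = 4 m
4–10 s: |2| × 6 = 12 m
10–13 s: |-5| × 3 = 15 m
Total distance = 31 m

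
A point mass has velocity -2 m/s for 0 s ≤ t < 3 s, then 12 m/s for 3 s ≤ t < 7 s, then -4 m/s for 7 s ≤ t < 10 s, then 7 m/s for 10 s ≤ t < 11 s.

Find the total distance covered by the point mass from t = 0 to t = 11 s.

Total distance travelled is ∫|v| dt — sum the magnitudes of each area piece.
0–3 s: |-2| × 3 = 6 m
3–7 s: |12| × 4 = 48 m
7–10 s: |-4| × 3 = 12 m
10–11 s: |7| × 1 = 7 m
Total distance = 73 m

73 m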